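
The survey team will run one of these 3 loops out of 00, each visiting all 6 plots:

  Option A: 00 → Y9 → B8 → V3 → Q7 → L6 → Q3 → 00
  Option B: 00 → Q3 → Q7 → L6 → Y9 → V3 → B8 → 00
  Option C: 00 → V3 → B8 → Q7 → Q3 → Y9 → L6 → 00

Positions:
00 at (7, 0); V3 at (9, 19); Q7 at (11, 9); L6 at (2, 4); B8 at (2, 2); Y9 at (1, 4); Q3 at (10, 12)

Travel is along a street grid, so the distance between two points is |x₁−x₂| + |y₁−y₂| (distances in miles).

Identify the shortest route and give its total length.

Option A: 10 + 3 + 24 + 12 + 14 + 16 + 15 = 94
Option B: 15 + 4 + 14 + 1 + 23 + 24 + 7 = 88
Option C: 21 + 24 + 16 + 4 + 17 + 1 + 9 = 92

88 miles — Option B is the shortest.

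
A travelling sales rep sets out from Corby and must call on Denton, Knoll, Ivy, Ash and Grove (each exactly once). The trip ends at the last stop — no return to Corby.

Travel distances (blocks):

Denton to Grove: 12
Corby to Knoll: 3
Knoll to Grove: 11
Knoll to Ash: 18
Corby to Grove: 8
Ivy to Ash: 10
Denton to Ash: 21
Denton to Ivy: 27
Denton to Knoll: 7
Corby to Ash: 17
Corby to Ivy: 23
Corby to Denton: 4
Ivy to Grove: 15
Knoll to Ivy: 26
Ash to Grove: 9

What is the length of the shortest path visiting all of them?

There are 5! = 120 possible orderings.
Corby→Denton→Knoll→Ivy→Ash→Grove: 4+7+26+10+9 = 56
Corby→Denton→Knoll→Ivy→Grove→Ash: 4+7+26+15+9 = 61
Corby→Denton→Knoll→Ash→Ivy→Grove: 4+7+18+10+15 = 54
Corby→Denton→Knoll→Ash→Grove→Ivy: 4+7+18+9+15 = 53
Corby→Denton→Knoll→Grove→Ivy→Ash: 4+7+11+15+10 = 47
Corby→Denton→Knoll→Grove→Ash→Ivy: 4+7+11+9+10 = 41
Corby→Denton→Ivy→Knoll→Ash→Grove: 4+27+26+18+9 = 84
Corby→Denton→Ivy→Knoll→Grove→Ash: 4+27+26+11+9 = 77
Corby→Denton→Ivy→Ash→Knoll→Grove: 4+27+10+18+11 = 70
Corby→Denton→Ivy→Ash→Grove→Knoll: 4+27+10+9+11 = 61
Corby→Denton→Ivy→Grove→Knoll→Ash: 4+27+15+11+18 = 75
Corby→Denton→Ivy→Grove→Ash→Knoll: 4+27+15+9+18 = 73
Corby→Denton→Ash→Knoll→Ivy→Grove: 4+21+18+26+15 = 84
Corby→Denton→Ash→Knoll→Grove→Ivy: 4+21+18+11+15 = 69
… (106 more)
The minimum is 41.
One shortest path: Corby → Denton → Knoll → Grove → Ash → Ivy.

41 blocks — the minimum one-way total.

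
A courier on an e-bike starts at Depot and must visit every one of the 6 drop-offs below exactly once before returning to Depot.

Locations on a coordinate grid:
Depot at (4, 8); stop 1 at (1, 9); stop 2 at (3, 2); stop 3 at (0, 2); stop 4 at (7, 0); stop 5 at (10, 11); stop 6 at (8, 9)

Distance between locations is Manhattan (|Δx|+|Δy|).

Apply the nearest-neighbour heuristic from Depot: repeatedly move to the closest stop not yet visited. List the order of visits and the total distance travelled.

Total distance 48 via the nearest-neighbour route Depot → stop 1 → stop 6 → stop 5 → stop 4 → stop 2 → stop 3 → Depot.

From Depot: distances to unvisited — stop 1=4, stop 6=5, stop 2=7, stop 5=9, stop 3=10, stop 4=11. Nearest is stop 1 (4).
From stop 1: distances to unvisited — stop 6=7, stop 3=8, stop 2=9, stop 5=11, stop 4=15. Nearest is stop 6 (7).
From stop 6: distances to unvisited — stop 5=4, stop 4=10, stop 2=12, stop 3=15. Nearest is stop 5 (4).
From stop 5: distances to unvisited — stop 4=14, stop 2=16, stop 3=19. Nearest is stop 4 (14).
From stop 4: distances to unvisited — stop 2=6, stop 3=9. Nearest is stop 2 (6).
From stop 2: distances to unvisited — stop 3=3. Nearest is stop 3 (3).
Return stop 3→Depot: 10.
Total = 4 + 7 + 4 + 14 + 6 + 3 + 10 = 48.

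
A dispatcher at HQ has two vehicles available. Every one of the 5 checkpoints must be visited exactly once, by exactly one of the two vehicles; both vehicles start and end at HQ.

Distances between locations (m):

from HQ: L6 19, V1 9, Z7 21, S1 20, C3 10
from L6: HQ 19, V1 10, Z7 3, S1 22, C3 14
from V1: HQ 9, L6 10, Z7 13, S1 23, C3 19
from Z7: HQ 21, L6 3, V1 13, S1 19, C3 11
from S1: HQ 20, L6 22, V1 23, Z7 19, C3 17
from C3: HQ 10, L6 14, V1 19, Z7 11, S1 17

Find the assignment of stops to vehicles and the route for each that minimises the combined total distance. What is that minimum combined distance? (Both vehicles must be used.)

There are 2^4 − 1 = 15 ways to divide the 5 stops into two non-empty groups. For each, the best each vehicle can do is its own shortest tour through its group:
  {L6} + {V1, Z7, S1, C3}: 38 + 68 = 106
  {V1} + {L6, Z7, S1, C3}: 18 + 66 = 84
  {L6, V1} + {Z7, S1, C3}: 38 + 60 = 98
  {Z7} + {L6, V1, S1, C3}: 42 + 68 = 110
  {L6, Z7} + {V1, S1, C3}: 43 + 59 = 102
  {V1, Z7} + {L6, S1, C3}: 43 + 66 = 109
  … (15 splits in total)
  {L6, V1, Z7, S1} + {C3}: 61 + 20 = 81  ← best
Best: vehicle 1 HQ → V1 → L6 → Z7 → S1 → HQ = 61; vehicle 2 HQ → C3 → HQ = 20; combined 81.

Minimum combined distance: 81 m.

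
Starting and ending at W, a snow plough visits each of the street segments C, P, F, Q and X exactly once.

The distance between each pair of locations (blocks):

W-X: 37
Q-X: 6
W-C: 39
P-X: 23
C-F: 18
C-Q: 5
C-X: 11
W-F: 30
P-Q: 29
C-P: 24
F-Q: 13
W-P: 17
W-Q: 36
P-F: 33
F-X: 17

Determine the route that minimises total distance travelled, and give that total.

Shortest round trip = 99 blocks.

With 5 stops there are 5!/2 = 60 distinct round trips (a route and its reverse cost the same).
W → C → P → F → Q → X → W: 39+24+33+13+6+37 = 152
W → C → P → F → X → Q → W: 39+24+33+17+6+36 = 155
W → C → P → Q → F → X → W: 39+24+29+13+17+37 = 159
W → C → P → Q → X → F → W: 39+24+29+6+17+30 = 145
W → C → P → X → F → Q → W: 39+24+23+17+13+36 = 152
W → C → P → X → Q → F → W: 39+24+23+6+13+30 = 135
W → C → F → P → Q → X → W: 39+18+33+29+6+37 = 162
W → C → F → P → X → Q → W: 39+18+33+23+6+36 = 155
W → C → F → Q → P → X → W: 39+18+13+29+23+37 = 159
W → C → F → Q → X → P → W: 39+18+13+6+23+17 = 116
W → C → F → X → P → Q → W: 39+18+17+23+29+36 = 162
W → C → F → X → Q → P → W: 39+18+17+6+29+17 = 126
W → C → Q → P → F → X → W: 39+5+29+33+17+37 = 160
W → C → Q → P → X → F → W: 39+5+29+23+17+30 = 143
… (46 more)
W → P → C → Q → X → F → W: 17+24+5+6+17+30 = 99  ← best
The minimum is 99.
One optimal route: W → P → C → Q → X → F → W (or its reverse).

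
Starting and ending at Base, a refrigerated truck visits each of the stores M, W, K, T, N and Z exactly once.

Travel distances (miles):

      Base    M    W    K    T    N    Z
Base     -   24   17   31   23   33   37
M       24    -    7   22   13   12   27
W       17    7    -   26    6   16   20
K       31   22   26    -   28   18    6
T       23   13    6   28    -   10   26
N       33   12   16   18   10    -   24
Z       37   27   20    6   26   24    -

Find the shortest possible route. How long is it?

Minimum total distance: 108 miles.

There are 360 distinct closed tours to check (reversals are equivalent).
Base - M - W - K - T - N - Z - Base: 24+7+26+28+10+24+37 = 156
Base - M - W - K - T - Z - N - Base: 24+7+26+28+26+24+33 = 168
Base - M - W - K - N - T - Z - Base: 24+7+26+18+10+26+37 = 148
Base - M - W - K - N - Z - T - Base: 24+7+26+18+24+26+23 = 148
Base - M - W - K - Z - T - N - Base: 24+7+26+6+26+10+33 = 132
Base - M - W - K - Z - N - T - Base: 24+7+26+6+24+10+23 = 120
Base - M - W - T - K - N - Z - Base: 24+7+6+28+18+24+37 = 144
Base - M - W - T - K - Z - N - Base: 24+7+6+28+6+24+33 = 128
… (352 more)
Base - M - W - T - N - K - Z - Base: 24+7+6+10+18+6+37 = 108  ← best
The minimum is 108.
One optimal route: Base → M → W → T → N → K → Z → Base (or its reverse).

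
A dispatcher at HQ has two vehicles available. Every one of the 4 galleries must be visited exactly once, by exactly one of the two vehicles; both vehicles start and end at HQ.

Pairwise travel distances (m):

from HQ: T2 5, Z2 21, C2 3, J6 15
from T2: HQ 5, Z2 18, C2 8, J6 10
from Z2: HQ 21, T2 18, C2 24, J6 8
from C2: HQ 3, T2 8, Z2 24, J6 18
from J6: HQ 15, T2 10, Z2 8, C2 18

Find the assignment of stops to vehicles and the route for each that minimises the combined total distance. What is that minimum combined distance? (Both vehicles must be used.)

Try each way of splitting the stops between the two vehicles (each non-empty) and, for each split, find the best tour for each vehicle:
  {T2} + {Z2, C2, J6}: 10 + 50 = 60
  {Z2} + {T2, C2, J6}: 42 + 36 = 78
  {T2, Z2} + {C2, J6}: 44 + 36 = 80
  {C2} + {T2, Z2, J6}: 6 + 44 = 50
  {T2, C2} + {Z2, J6}: 16 + 44 = 60
  {Z2, C2} + {T2, J6}: 48 + 30 = 78
  … (7 splits in total)
Best: vehicle 1 HQ → C2 → HQ = 6; vehicle 2 HQ → T2 → J6 → Z2 → HQ = 44; combined 50.

Minimum combined distance: 50 m.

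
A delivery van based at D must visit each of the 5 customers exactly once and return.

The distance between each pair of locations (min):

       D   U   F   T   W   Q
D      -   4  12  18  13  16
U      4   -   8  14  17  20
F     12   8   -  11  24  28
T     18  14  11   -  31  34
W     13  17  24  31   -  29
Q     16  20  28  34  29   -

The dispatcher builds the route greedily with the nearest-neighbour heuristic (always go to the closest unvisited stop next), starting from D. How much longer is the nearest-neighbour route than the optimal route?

D: U=4, F=12, W=13, Q=16, T=18 ⇒ U
U: F=8, T=14, W=17, Q=20 ⇒ F
F: T=11, W=24, Q=28 ⇒ T
T: W=31, Q=34 ⇒ W
W: Q=29 ⇒ Q
NN route D → U → F → T → W → Q → D costs 99.
Optimal: D → U → T → F → W → Q → D costs 98 (by enumerating all 60 distinct tours).
Excess = 99 − 98 = 1.

Excess over optimum: 1 min.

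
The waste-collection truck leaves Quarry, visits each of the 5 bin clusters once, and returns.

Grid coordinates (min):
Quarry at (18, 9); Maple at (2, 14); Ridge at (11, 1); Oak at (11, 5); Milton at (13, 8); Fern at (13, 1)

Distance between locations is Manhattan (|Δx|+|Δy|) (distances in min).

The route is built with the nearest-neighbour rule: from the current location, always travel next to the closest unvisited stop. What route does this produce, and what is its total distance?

Quarry → [Milton:6 / Oak:11 / Fern:13 / Ridge:15 / Maple:21] → Milton (6)
Milton → [Oak:5 / Fern:7 / Ridge:9 / Maple:17] → Oak (5)
Oak → [Ridge:4 / Fern:6 / Maple:18] → Ridge (4)
Ridge → [Fern:2 / Maple:22] → Fern (2)
Fern → [Maple:24] → Maple (24)
Return Maple→Quarry: 21.
Total = 6 + 5 + 4 + 2 + 24 + 21 = 62.

Nearest-neighbour total = 62 min; route Quarry → Milton → Oak → Ridge → Fern → Maple → Quarry.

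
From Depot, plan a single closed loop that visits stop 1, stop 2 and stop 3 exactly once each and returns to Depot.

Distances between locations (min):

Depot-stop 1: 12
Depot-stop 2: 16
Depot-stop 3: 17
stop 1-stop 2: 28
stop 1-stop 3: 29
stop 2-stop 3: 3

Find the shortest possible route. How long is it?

Minimum total distance: 60 min.

There are 3 distinct closed tours to check (reversals are equivalent).
Depot→stop 1→stop 2→stop 3→Depot: 12+28+3+17 = 60
Depot→stop 1→stop 3→stop 2→Depot: 12+29+3+16 = 60
Depot→stop 2→stop 1→stop 3→Depot: 16+28+29+17 = 90
The minimum is 60.
One optimal route: Depot → stop 1 → stop 2 → stop 3 → Depot (or its reverse).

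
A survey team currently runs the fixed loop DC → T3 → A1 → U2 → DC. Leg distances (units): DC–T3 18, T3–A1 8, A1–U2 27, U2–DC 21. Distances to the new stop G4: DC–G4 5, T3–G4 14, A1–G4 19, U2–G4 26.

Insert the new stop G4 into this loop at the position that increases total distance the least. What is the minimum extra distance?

Insertion cost between consecutive stops i–j is d(i,G4) + d(G4,j) − d(i,j):
  between DC and T3: 5 + 14 − 18 = 1
  between T3 and A1: 14 + 19 − 8 = 25
  between A1 and U2: 19 + 26 − 27 = 18
  between U2 and DC: 26 + 5 − 21 = 10
Cheapest insertion is between DC and T3, adding 1.
New total = 74 + 1 = 75.

Adding 1 by placing G4 on the DC–T3 leg.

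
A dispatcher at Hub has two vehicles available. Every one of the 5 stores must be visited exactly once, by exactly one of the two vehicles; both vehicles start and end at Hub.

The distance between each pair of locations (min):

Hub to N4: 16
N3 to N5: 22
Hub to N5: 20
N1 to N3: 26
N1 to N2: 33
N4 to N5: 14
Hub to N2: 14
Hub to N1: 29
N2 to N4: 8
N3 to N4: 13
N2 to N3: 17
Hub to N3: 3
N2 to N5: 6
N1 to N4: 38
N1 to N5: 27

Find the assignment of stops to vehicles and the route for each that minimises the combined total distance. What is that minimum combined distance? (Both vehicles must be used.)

There are 2^4 − 1 = 15 ways to divide the 5 stops into two non-empty groups. For each, the best each vehicle can do is its own shortest tour through its group:
  {N1} + {N2, N3, N4, N5}: 58 + 50 = 108
  {N2} + {N1, N3, N4, N5}: 28 + 86 = 114
  {N1, N2} + {N3, N4, N5}: 76 + 50 = 126
  {N3} + {N1, N2, N4, N5}: 6 + 86 = 92
  {N1, N3} + {N2, N4, N5}: 58 + 50 = 108
  {N2, N3} + {N1, N4, N5}: 34 + 86 = 120
  … (15 splits in total)
Best: vehicle 1 Hub → N3 → Hub = 6; vehicle 2 Hub → N1 → N5 → N2 → N4 → Hub = 86; combined 92.

Minimum combined distance: 92 min.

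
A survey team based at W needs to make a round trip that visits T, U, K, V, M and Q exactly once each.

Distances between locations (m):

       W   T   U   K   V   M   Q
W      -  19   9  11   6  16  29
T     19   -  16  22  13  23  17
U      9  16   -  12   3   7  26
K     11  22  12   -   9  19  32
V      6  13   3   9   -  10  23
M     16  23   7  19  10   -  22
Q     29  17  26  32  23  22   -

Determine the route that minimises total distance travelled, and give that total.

There are 360 distinct closed tours to check (reversals are equivalent).
W - T - U - K - V - M - Q - W: 19+16+12+9+10+22+29 = 117
W - T - U - K - V - Q - M - W: 19+16+12+9+23+22+16 = 117
W - T - U - K - M - V - Q - W: 19+16+12+19+10+23+29 = 128
W - T - U - K - M - Q - V - W: 19+16+12+19+22+23+6 = 117
W - T - U - K - Q - V - M - W: 19+16+12+32+23+10+16 = 128
W - T - U - K - Q - M - V - W: 19+16+12+32+22+10+6 = 117
W - T - U - V - K - M - Q - W: 19+16+3+9+19+22+29 = 117
W - T - U - V - K - Q - M - W: 19+16+3+9+32+22+16 = 117
… (352 more)
W - T - Q - M - U - V - K - W: 19+17+22+7+3+9+11 = 88  ← best
The minimum is 88.
One optimal route: W → T → Q → M → U → V → K → W (or its reverse).

Minimum total distance: 88 m.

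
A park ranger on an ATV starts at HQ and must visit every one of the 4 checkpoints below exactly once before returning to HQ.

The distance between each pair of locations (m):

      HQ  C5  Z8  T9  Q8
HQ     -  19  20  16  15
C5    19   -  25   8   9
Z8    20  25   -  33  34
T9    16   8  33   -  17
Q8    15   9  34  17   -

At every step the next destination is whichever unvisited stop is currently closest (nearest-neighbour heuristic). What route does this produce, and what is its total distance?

85 m along HQ → Q8 → C5 → T9 → Z8 → HQ.

At HQ the remaining stops are Q8 15, T9 16, C5 19, Z8 20; go to Q8.
At Q8 the remaining stops are C5 9, T9 17, Z8 34; go to C5.
At C5 the remaining stops are T9 8, Z8 25; go to T9.
At T9 the remaining stops are Z8 33; go to Z8.
Return Z8→HQ: 20.
Total = 15 + 9 + 8 + 33 + 20 = 85.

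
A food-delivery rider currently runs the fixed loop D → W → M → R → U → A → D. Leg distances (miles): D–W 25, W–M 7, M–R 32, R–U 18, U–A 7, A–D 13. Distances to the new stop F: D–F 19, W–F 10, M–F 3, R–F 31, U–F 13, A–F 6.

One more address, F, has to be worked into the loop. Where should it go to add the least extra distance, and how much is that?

Insertion cost between consecutive stops i–j is d(i,F) + d(F,j) − d(i,j):
  between D and W: 19 + 10 − 25 = 4
  between W and M: 10 + 3 − 7 = 6
  between M and R: 3 + 31 − 32 = 2
  between R and U: 31 + 13 − 18 = 26
  between U and A: 13 + 6 − 7 = 12
  between A and D: 6 + 19 − 13 = 12
Cheapest insertion is between M and R, adding 2.
New total = 102 + 2 = 104.

Adding 2 miles by placing F on the M–R leg.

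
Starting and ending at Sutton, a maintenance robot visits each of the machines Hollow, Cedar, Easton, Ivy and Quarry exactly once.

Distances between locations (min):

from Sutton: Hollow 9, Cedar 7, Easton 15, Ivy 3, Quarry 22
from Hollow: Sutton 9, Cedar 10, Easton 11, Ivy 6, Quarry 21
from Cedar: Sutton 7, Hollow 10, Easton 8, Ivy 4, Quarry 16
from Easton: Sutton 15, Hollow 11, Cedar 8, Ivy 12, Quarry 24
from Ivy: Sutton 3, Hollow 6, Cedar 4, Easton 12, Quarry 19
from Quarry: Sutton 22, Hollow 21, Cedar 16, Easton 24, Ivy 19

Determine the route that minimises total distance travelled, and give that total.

66 min — the shortest possible round trip.

With 5 stops there are 5!/2 = 60 distinct round trips (a route and its reverse cost the same).
Sutton - Hollow - Cedar - Easton - Ivy - Quarry - Sutton: 9+10+8+12+19+22 = 80
Sutton - Hollow - Cedar - Easton - Quarry - Ivy - Sutton: 9+10+8+24+19+3 = 73
Sutton - Hollow - Cedar - Ivy - Easton - Quarry - Sutton: 9+10+4+12+24+22 = 81
Sutton - Hollow - Cedar - Ivy - Quarry - Easton - Sutton: 9+10+4+19+24+15 = 81
Sutton - Hollow - Cedar - Quarry - Easton - Ivy - Sutton: 9+10+16+24+12+3 = 74
Sutton - Hollow - Cedar - Quarry - Ivy - Easton - Sutton: 9+10+16+19+12+15 = 81
Sutton - Hollow - Easton - Cedar - Ivy - Quarry - Sutton: 9+11+8+4+19+22 = 73
Sutton - Hollow - Easton - Cedar - Quarry - Ivy - Sutton: 9+11+8+16+19+3 = 66
Sutton - Hollow - Easton - Ivy - Cedar - Quarry - Sutton: 9+11+12+4+16+22 = 74
Sutton - Hollow - Easton - Ivy - Quarry - Cedar - Sutton: 9+11+12+19+16+7 = 74
Sutton - Hollow - Easton - Quarry - Cedar - Ivy - Sutton: 9+11+24+16+4+3 = 67
Sutton - Hollow - Easton - Quarry - Ivy - Cedar - Sutton: 9+11+24+19+4+7 = 74
Sutton - Hollow - Ivy - Cedar - Easton - Quarry - Sutton: 9+6+4+8+24+22 = 73
Sutton - Hollow - Ivy - Cedar - Quarry - Easton - Sutton: 9+6+4+16+24+15 = 74
… (46 more)
The minimum is 66.
One optimal route: Sutton → Hollow → Easton → Cedar → Quarry → Ivy → Sutton (or its reverse).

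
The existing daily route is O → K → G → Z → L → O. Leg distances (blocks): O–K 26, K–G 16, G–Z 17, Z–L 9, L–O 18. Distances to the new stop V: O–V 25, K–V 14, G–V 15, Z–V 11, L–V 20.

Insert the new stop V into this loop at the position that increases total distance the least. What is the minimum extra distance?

Insertion cost between consecutive stops i–j is d(i,V) + d(V,j) − d(i,j):
  between O and K: 25 + 14 − 26 = 13
  between K and G: 14 + 15 − 16 = 13
  between G and Z: 15 + 11 − 17 = 9
  between Z and L: 11 + 20 − 9 = 22
  between L and O: 20 + 25 − 18 = 27
Cheapest insertion is between G and Z, adding 9.
New total = 86 + 9 = 95.

Adding 9 blocks by placing V on the G–Z leg.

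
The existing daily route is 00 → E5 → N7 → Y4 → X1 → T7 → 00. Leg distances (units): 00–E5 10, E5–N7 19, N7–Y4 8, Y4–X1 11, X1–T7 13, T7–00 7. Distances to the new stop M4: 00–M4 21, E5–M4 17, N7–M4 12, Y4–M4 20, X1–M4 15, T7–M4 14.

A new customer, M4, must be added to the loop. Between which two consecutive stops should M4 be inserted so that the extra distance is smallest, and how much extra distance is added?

Minimum extra distance: 10, inserting M4 between E5 and N7.

Insertion cost between consecutive stops i–j is d(i,M4) + d(M4,j) − d(i,j):
  between 00 and E5: 21 + 17 − 10 = 28
  between E5 and N7: 17 + 12 − 19 = 10
  between N7 and Y4: 12 + 20 − 8 = 24
  between Y4 and X1: 20 + 15 − 11 = 24
  between X1 and T7: 15 + 14 − 13 = 16
  between T7 and 00: 14 + 21 − 7 = 28
Cheapest insertion is between E5 and N7, adding 10.
New total = 68 + 10 = 78.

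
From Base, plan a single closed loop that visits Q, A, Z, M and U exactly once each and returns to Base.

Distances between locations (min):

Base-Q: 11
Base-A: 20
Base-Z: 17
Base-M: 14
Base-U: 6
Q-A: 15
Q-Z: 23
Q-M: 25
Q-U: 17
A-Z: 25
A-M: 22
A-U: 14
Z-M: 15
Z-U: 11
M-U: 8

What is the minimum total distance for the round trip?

Base-Q-A-Z-M-U-Base: 11+15+25+15+8+6 = 80
Base-Q-A-Z-U-M-Base: 11+15+25+11+8+14 = 84
Base-Q-A-M-Z-U-Base: 11+15+22+15+11+6 = 80
Base-Q-A-M-U-Z-Base: 11+15+22+8+11+17 = 84
Base-Q-A-U-Z-M-Base: 11+15+14+11+15+14 = 80
Base-Q-A-U-M-Z-Base: 11+15+14+8+15+17 = 80
Base-Q-Z-A-M-U-Base: 11+23+25+22+8+6 = 95
Base-Q-Z-A-U-M-Base: 11+23+25+14+8+14 = 95
Base-Q-Z-M-A-U-Base: 11+23+15+22+14+6 = 91
Base-Q-Z-M-U-A-Base: 11+23+15+8+14+20 = 91
Base-Q-Z-U-A-M-Base: 11+23+11+14+22+14 = 95
Base-Q-Z-U-M-A-Base: 11+23+11+8+22+20 = 95
Base-Q-M-A-Z-U-Base: 11+25+22+25+11+6 = 100
Base-Q-M-A-U-Z-Base: 11+25+22+14+11+17 = 100
… (46 more)
The minimum is 80.
One optimal route: Base → Q → A → Z → M → U → Base (or its reverse).

Shortest round trip = 80 min.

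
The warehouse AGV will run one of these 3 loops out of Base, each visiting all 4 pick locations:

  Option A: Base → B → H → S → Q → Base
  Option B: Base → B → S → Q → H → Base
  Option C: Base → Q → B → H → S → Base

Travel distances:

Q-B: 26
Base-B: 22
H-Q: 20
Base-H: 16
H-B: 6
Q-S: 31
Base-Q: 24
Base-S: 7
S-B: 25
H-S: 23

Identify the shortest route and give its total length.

86 — Option C is the shortest.

Option A: 22 + 6 + 23 + 31 + 24 = 106
Option B: 22 + 25 + 31 + 20 + 16 = 114
Option C: 24 + 26 + 6 + 23 + 7 = 86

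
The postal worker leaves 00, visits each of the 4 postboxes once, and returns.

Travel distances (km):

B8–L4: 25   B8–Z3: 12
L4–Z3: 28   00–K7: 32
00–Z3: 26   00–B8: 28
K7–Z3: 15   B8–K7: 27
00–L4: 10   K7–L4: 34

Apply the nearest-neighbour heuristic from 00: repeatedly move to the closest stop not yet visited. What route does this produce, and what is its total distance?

From 00: distances to unvisited — L4=10, Z3=26, B8=28, K7=32. Nearest is L4 (10).
From L4: distances to unvisited — B8=25, Z3=28, K7=34. Nearest is B8 (25).
From B8: distances to unvisited — Z3=12, K7=27. Nearest is Z3 (12).
From Z3: distances to unvisited — K7=15. Nearest is K7 (15).
Return K7→00: 32.
Total = 10 + 25 + 12 + 15 + 32 = 94.

Nearest-neighbour total = 94 km; route 00 → L4 → B8 → Z3 → K7 → 00.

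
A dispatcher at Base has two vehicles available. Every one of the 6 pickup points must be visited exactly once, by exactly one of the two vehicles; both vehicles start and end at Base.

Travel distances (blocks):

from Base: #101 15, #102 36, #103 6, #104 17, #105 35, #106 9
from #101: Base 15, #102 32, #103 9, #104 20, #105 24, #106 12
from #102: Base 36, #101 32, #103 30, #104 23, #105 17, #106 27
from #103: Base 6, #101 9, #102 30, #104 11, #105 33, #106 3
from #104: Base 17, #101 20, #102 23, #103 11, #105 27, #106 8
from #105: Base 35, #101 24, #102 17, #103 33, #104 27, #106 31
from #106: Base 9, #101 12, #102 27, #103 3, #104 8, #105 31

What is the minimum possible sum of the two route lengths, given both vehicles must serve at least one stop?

There are 2^5 − 1 = 31 ways to divide the 6 stops into two non-empty groups. For each, the best each vehicle can do is its own shortest tour through its group:
  {#101} + {#102, #103, #104, #105, #106}: 30 + 92 = 122
  {#102} + {#101, #103, #104, #105, #106}: 72 + 83 = 155
  {#101, #102} + {#103, #104, #105, #106}: 83 + 79 = 162
  {#103} + {#101, #102, #104, #105, #106}: 12 + 96 = 108
  {#101, #103} + {#102, #104, #105, #106}: 30 + 92 = 122
  {#102, #103} + {#101, #104, #105, #106}: 72 + 83 = 155
  … (31 splits in total)
Best: vehicle 1 Base → #103 → Base = 12; vehicle 2 Base → #101 → #105 → #102 → #104 → #106 → Base = 96; combined 108.

108 blocks — the smallest possible combined total.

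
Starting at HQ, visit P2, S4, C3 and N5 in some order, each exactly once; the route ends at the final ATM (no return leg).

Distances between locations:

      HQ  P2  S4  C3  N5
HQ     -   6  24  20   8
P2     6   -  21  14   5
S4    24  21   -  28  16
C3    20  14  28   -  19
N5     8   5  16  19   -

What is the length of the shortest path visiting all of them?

There are 4! = 24 possible orderings.
HQ - P2 - S4 - C3 - N5: 6+21+28+19 = 74
HQ - P2 - S4 - N5 - C3: 6+21+16+19 = 62
HQ - P2 - C3 - S4 - N5: 6+14+28+16 = 64
HQ - P2 - C3 - N5 - S4: 6+14+19+16 = 55
HQ - P2 - N5 - S4 - C3: 6+5+16+28 = 55
HQ - P2 - N5 - C3 - S4: 6+5+19+28 = 58
HQ - S4 - P2 - C3 - N5: 24+21+14+19 = 78
HQ - S4 - P2 - N5 - C3: 24+21+5+19 = 69
HQ - S4 - C3 - P2 - N5: 24+28+14+5 = 71
HQ - S4 - C3 - N5 - P2: 24+28+19+5 = 76
HQ - S4 - N5 - P2 - C3: 24+16+5+14 = 59
HQ - S4 - N5 - C3 - P2: 24+16+19+14 = 73
HQ - C3 - P2 - S4 - N5: 20+14+21+16 = 71
HQ - C3 - P2 - N5 - S4: 20+14+5+16 = 55
… (10 more)
The minimum is 55.
One shortest path: HQ → P2 → C3 → N5 → S4.

Shortest open route: 55.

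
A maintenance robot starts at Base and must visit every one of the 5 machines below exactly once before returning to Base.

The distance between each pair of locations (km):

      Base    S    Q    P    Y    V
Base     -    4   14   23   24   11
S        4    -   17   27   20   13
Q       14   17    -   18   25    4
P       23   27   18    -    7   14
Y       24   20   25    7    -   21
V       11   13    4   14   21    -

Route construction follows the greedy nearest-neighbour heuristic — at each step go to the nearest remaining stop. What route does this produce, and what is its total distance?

At Base the remaining stops are S 4, V 11, Q 14, P 23, Y 24; go to S.
At S the remaining stops are V 13, Q 17, Y 20, P 27; go to V.
At V the remaining stops are Q 4, P 14, Y 21; go to Q.
At Q the remaining stops are P 18, Y 25; go to P.
At P the remaining stops are Y 7; go to Y.
Return Y→Base: 24.
Total = 4 + 13 + 4 + 18 + 7 + 24 = 70.

Total distance 70 km via the nearest-neighbour route Base → S → V → Q → P → Y → Base.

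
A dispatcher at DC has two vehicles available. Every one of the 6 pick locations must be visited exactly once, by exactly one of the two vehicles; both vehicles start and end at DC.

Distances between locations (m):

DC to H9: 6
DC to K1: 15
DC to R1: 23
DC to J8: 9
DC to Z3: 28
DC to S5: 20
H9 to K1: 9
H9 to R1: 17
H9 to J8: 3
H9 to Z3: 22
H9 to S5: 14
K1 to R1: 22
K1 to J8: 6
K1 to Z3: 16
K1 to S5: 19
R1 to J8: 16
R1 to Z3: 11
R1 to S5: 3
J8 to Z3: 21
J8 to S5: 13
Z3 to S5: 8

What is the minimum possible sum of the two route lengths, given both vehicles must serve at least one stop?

There are 2^5 − 1 = 31 ways to divide the 6 stops into two non-empty groups. For each, the best each vehicle can do is its own shortest tour through its group:
  {H9} + {K1, R1, J8, Z3, S5}: 12 + 65 = 77
  {K1} + {H9, R1, J8, Z3, S5}: 30 + 64 = 94
  {H9, K1} + {R1, J8, Z3, S5}: 30 + 64 = 94
  {R1} + {H9, K1, J8, Z3, S5}: 46 + 59 = 105
  {H9, R1} + {K1, J8, Z3, S5}: 46 + 59 = 105
  {K1, R1} + {H9, J8, Z3, S5}: 60 + 58 = 118
  … (31 splits in total)
Best: vehicle 1 DC → H9 → DC = 12; vehicle 2 DC → R1 → S5 → Z3 → K1 → J8 → DC = 65; combined 77.

Minimum combined distance: 77 m.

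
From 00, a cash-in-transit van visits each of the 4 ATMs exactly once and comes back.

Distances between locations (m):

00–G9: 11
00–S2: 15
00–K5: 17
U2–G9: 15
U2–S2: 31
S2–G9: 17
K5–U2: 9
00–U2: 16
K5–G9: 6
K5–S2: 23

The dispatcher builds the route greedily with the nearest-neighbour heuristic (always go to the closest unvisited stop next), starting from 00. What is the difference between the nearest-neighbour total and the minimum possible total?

00: G9=11, S2=15, U2=16, K5=17 ⇒ G9
G9: K5=6, U2=15, S2=17 ⇒ K5
K5: U2=9, S2=23 ⇒ U2
U2: S2=31 ⇒ S2
NN route 00 → G9 → K5 → U2 → S2 → 00 costs 72.
Optimal: 00 → U2 → K5 → G9 → S2 → 00 costs 63 (by enumerating all 12 distinct tours).
Excess = 72 − 63 = 9.

9 m longer than the optimal tour.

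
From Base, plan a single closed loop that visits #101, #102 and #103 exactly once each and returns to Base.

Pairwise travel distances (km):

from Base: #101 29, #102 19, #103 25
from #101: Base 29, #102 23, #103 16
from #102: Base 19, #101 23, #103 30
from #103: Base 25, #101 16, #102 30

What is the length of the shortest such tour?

Minimum total distance: 83 km.

With 3 stops there are 3!/2 = 3 distinct round trips (a route and its reverse cost the same).
Base-#101-#102-#103-Base: 29+23+30+25 = 107
Base-#101-#103-#102-Base: 29+16+30+19 = 94
Base-#102-#101-#103-Base: 19+23+16+25 = 83
The minimum is 83.
One optimal route: Base → #102 → #101 → #103 → Base (or its reverse).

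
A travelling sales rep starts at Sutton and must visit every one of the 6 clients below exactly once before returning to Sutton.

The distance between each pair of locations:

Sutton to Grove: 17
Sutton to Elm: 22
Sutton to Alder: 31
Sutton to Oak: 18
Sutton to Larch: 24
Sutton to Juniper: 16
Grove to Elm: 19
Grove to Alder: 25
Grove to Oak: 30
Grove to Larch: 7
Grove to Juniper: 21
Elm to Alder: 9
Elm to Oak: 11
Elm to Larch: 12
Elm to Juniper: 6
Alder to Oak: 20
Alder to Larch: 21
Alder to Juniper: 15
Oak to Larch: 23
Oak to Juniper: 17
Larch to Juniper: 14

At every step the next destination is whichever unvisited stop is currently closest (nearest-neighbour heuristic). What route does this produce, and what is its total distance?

At Sutton the remaining stops are Juniper 16, Grove 17, Oak 18, Elm 22, Larch 24, Alder 31; go to Juniper.
At Juniper the remaining stops are Elm 6, Larch 14, Alder 15, Oak 17, Grove 21; go to Elm.
At Elm the remaining stops are Alder 9, Oak 11, Larch 12, Grove 19; go to Alder.
At Alder the remaining stops are Oak 20, Larch 21, Grove 25; go to Oak.
At Oak the remaining stops are Larch 23, Grove 30; go to Larch.
At Larch the remaining stops are Grove 7; go to Grove.
Return Grove→Sutton: 17.
Total = 16 + 6 + 9 + 20 + 23 + 7 + 17 = 98.

Total distance 98 via the nearest-neighbour route Sutton → Juniper → Elm → Alder → Oak → Larch → Grove → Sutton.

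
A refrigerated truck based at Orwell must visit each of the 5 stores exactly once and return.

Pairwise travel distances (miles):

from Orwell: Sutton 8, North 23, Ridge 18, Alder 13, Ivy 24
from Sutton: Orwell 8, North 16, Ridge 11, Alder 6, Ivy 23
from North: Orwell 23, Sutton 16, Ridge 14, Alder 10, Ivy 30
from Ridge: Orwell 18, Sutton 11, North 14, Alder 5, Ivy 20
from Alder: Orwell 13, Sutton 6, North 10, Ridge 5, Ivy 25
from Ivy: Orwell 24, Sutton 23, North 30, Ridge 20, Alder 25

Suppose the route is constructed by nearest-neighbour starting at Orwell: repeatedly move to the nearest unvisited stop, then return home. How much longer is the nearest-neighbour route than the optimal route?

From Orwell: Sutton=8, Alder=13, Ridge=18, North=23, Ivy=24 → choose Sutton (8).
From Sutton: Alder=6, Ridge=11, North=16, Ivy=23 → choose Alder (6).
From Alder: Ridge=5, North=10, Ivy=25 → choose Ridge (5).
From Ridge: North=14, Ivy=20 → choose North (14).
From North: Ivy=30 → choose Ivy (30).
NN route Orwell → Sutton → Alder → Ridge → North → Ivy → Orwell costs 87.
Optimal: Orwell → Sutton → Alder → North → Ridge → Ivy → Orwell costs 82 (by enumerating all 60 distinct tours).
Excess = 87 − 82 = 5.

5 miles longer than the optimal tour.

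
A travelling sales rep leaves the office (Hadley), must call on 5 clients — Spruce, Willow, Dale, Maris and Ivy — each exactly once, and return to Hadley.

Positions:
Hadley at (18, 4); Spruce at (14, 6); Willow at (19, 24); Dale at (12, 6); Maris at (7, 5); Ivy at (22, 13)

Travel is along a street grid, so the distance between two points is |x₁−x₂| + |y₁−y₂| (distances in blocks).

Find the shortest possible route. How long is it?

With 5 stops there are 5!/2 = 60 distinct round trips (a route and its reverse cost the same).
Hadley-Spruce-Willow-Dale-Maris-Ivy-Hadley: 6+23+25+6+23+13 = 96
Hadley-Spruce-Willow-Dale-Ivy-Maris-Hadley: 6+23+25+17+23+12 = 106
Hadley-Spruce-Willow-Maris-Dale-Ivy-Hadley: 6+23+31+6+17+13 = 96
Hadley-Spruce-Willow-Maris-Ivy-Dale-Hadley: 6+23+31+23+17+8 = 108
Hadley-Spruce-Willow-Ivy-Dale-Maris-Hadley: 6+23+14+17+6+12 = 78
Hadley-Spruce-Willow-Ivy-Maris-Dale-Hadley: 6+23+14+23+6+8 = 80
Hadley-Spruce-Dale-Willow-Maris-Ivy-Hadley: 6+2+25+31+23+13 = 100
Hadley-Spruce-Dale-Willow-Ivy-Maris-Hadley: 6+2+25+14+23+12 = 82
Hadley-Spruce-Dale-Maris-Willow-Ivy-Hadley: 6+2+6+31+14+13 = 72
Hadley-Spruce-Dale-Maris-Ivy-Willow-Hadley: 6+2+6+23+14+21 = 72
Hadley-Spruce-Dale-Ivy-Willow-Maris-Hadley: 6+2+17+14+31+12 = 82
Hadley-Spruce-Dale-Ivy-Maris-Willow-Hadley: 6+2+17+23+31+21 = 100
Hadley-Spruce-Maris-Willow-Dale-Ivy-Hadley: 6+8+31+25+17+13 = 100
Hadley-Spruce-Maris-Willow-Ivy-Dale-Hadley: 6+8+31+14+17+8 = 84
… (46 more)
Hadley-Willow-Ivy-Spruce-Dale-Maris-Hadley: 21+14+15+2+6+12 = 70  ← best
The minimum is 70.
One optimal route: Hadley → Willow → Ivy → Spruce → Dale → Maris → Hadley (or its reverse).

Shortest round trip = 70 blocks.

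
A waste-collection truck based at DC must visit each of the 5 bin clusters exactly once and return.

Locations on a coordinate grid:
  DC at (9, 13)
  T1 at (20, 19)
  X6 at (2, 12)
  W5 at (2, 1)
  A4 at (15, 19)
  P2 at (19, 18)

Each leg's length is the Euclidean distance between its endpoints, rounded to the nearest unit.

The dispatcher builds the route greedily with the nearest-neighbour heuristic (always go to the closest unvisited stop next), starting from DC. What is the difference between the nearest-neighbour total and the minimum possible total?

The nearest-neighbour route is 2 longer than optimal.

From DC: X6=7, A4=8, P2=11, T1=13, W5=14 → choose X6 (7).
From X6: W5=11, A4=15, P2=18, T1=19 → choose W5 (11).
From W5: A4=22, P2=24, T1=25 → choose A4 (22).
From A4: P2=4, T1=5 → choose P2 (4).
From P2: T1=1 → choose T1 (1).
NN route DC → X6 → W5 → A4 → P2 → T1 → DC costs 58.
Optimal: DC → X6 → W5 → T1 → P2 → A4 → DC costs 56 (by enumerating all 60 distinct tours).
Excess = 58 − 56 = 2.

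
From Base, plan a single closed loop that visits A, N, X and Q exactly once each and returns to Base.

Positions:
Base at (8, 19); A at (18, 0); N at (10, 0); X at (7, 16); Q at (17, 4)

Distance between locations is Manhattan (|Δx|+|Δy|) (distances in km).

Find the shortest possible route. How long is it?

60 km — the shortest possible round trip.

With 4 stops there are 4!/2 = 12 distinct round trips (a route and its reverse cost the same).
Base - A - N - X - Q - Base: 29+8+19+22+24 = 102
Base - A - N - Q - X - Base: 29+8+11+22+4 = 74
Base - A - X - N - Q - Base: 29+27+19+11+24 = 110
Base - A - X - Q - N - Base: 29+27+22+11+21 = 110
Base - A - Q - N - X - Base: 29+5+11+19+4 = 68
Base - A - Q - X - N - Base: 29+5+22+19+21 = 96
Base - N - A - X - Q - Base: 21+8+27+22+24 = 102
Base - N - A - Q - X - Base: 21+8+5+22+4 = 60
Base - N - X - A - Q - Base: 21+19+27+5+24 = 96
Base - N - Q - A - X - Base: 21+11+5+27+4 = 68
Base - X - A - N - Q - Base: 4+27+8+11+24 = 74
Base - X - N - A - Q - Base: 4+19+8+5+24 = 60
The minimum is 60.
One optimal route: Base → N → A → Q → X → Base (or its reverse).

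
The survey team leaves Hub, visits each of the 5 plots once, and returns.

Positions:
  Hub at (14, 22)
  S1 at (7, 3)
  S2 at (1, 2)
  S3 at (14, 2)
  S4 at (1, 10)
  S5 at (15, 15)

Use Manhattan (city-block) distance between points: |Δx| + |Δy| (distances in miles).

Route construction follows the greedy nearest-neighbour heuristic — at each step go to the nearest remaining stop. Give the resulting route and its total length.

70 miles along Hub → S5 → S3 → S1 → S2 → S4 → Hub.

At Hub the remaining stops are S5 8, S3 20, S4 25, S1 26, S2 33; go to S5.
At S5 the remaining stops are S3 14, S4 19, S1 20, S2 27; go to S3.
At S3 the remaining stops are S1 8, S2 13, S4 21; go to S1.
At S1 the remaining stops are S2 7, S4 13; go to S2.
At S2 the remaining stops are S4 8; go to S4.
Return S4→Hub: 25.
Total = 8 + 14 + 8 + 7 + 8 + 25 = 70.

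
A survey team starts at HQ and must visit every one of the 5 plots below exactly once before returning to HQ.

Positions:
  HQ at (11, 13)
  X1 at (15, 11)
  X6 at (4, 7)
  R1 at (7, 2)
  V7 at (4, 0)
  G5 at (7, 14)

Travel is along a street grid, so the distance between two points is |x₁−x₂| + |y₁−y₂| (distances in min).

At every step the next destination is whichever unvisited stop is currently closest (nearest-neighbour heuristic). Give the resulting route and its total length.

Total distance 50 min via the nearest-neighbour route HQ → G5 → X6 → V7 → R1 → X1 → HQ.

At HQ the remaining stops are G5 5, X1 6, X6 13, R1 15, V7 20; go to G5.
At G5 the remaining stops are X6 10, X1 11, R1 12, V7 17; go to X6.
At X6 the remaining stops are V7 7, R1 8, X1 15; go to V7.
At V7 the remaining stops are R1 5, X1 22; go to R1.
At R1 the remaining stops are X1 17; go to X1.
Return X1→HQ: 6.
Total = 5 + 10 + 7 + 5 + 17 + 6 = 50.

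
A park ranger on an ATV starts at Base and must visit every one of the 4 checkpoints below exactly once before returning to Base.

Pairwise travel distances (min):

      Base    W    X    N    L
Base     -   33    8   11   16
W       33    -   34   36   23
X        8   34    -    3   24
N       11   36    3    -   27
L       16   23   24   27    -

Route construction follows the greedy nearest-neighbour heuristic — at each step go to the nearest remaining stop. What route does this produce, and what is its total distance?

Base → [X:8 / N:11 / L:16 / W:33] → X (8)
X → [N:3 / L:24 / W:34] → N (3)
N → [L:27 / W:36] → L (27)
L → [W:23] → W (23)
Return W→Base: 33.
Total = 8 + 3 + 27 + 23 + 33 = 94.

Nearest-neighbour total = 94 min; route Base → X → N → L → W → Base.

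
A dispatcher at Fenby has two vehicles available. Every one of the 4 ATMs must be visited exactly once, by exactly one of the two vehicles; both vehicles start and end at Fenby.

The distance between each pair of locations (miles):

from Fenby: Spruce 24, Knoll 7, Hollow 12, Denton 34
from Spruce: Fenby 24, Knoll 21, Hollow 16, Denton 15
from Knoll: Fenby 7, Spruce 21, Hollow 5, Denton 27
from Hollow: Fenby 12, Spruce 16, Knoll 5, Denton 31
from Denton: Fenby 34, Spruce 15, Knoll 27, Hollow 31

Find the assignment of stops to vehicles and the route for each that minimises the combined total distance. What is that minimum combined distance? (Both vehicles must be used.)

Check every non-empty split of the stops between the two vehicles; for each half take its own optimal tour:
  {Spruce} + {Knoll, Hollow, Denton}: 48 + 77 = 125
  {Knoll} + {Spruce, Hollow, Denton}: 14 + 77 = 91
  {Spruce, Knoll} + {Hollow, Denton}: 52 + 77 = 129
  {Hollow} + {Spruce, Knoll, Denton}: 24 + 73 = 97
  {Spruce, Hollow} + {Knoll, Denton}: 52 + 68 = 120
  {Knoll, Hollow} + {Spruce, Denton}: 24 + 73 = 97
  … (7 splits in total)
Best: vehicle 1 Fenby → Knoll → Fenby = 14; vehicle 2 Fenby → Hollow → Spruce → Denton → Fenby = 77; combined 91.

91 miles — the smallest possible combined total.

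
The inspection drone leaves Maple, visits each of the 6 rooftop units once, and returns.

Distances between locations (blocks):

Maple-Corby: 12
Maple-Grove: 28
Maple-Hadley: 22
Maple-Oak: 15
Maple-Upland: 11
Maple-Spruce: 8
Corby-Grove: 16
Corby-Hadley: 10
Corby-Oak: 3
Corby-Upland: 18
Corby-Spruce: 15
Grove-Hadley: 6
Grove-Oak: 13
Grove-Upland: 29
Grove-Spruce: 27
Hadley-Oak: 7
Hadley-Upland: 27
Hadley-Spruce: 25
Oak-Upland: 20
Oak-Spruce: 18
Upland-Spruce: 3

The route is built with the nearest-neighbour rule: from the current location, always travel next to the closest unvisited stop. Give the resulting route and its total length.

Total distance 73 blocks via the nearest-neighbour route Maple → Spruce → Upland → Corby → Oak → Hadley → Grove → Maple.

At Maple the remaining stops are Spruce 8, Upland 11, Corby 12, Oak 15, Hadley 22, Grove 28; go to Spruce.
At Spruce the remaining stops are Upland 3, Corby 15, Oak 18, Hadley 25, Grove 27; go to Upland.
At Upland the remaining stops are Corby 18, Oak 20, Hadley 27, Grove 29; go to Corby.
At Corby the remaining stops are Oak 3, Hadley 10, Grove 16; go to Oak.
At Oak the remaining stops are Hadley 7, Grove 13; go to Hadley.
At Hadley the remaining stops are Grove 6; go to Grove.
Return Grove→Maple: 28.
Total = 8 + 3 + 18 + 3 + 7 + 6 + 28 = 73.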